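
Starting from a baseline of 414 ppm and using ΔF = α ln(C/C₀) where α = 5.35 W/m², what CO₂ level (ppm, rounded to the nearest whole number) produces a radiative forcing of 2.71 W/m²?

C ≈ 687 ppm

Set 5.35 ln(C/414) = 2.71, so ln(C/414) = 2.71/5.35 = 0.50654.
Then C/414 = e^0.50654 = 1.65954, giving C = 414 × 1.65954 = 687.05 ppm.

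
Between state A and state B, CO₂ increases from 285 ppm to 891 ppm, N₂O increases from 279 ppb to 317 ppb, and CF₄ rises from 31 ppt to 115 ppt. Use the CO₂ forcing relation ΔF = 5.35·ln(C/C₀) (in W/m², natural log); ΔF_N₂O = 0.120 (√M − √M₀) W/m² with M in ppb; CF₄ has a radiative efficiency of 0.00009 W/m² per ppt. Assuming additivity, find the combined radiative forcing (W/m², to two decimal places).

ΔF = 6.24 W/m²

CO₂: 5.35 × ln(891/285) = 5.35 × ln(3.12632) = 5.35 × 1.13986 = 6.0983 W/m².
N₂O: 0.120 × (√317 − √279) = 0.120 × (17.8045 − 16.7033) = 0.120 × 1.1012 = 0.1321 W/m².
CF₄: ΔF = 0.00009 × (115 − 31) = 0.00009 × 84 = 0.0076 W/m².
Total ΔF = 6.0983 + 0.1321 + 0.0076 = 6.2380 W/m².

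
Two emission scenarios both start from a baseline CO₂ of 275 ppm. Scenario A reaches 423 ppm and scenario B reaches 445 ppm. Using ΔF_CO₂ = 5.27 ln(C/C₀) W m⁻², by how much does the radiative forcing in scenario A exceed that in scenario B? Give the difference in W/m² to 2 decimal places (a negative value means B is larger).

ΔF_A − ΔF_B = -0.27 W/m²

ΔF_A = 5.27 ln(423/275) = 5.27 × 0.43060 = 2.2693 W/m².
ΔF_B = 5.27 ln(445/275) = 5.27 × 0.48130 = 2.5365 W/m².
Difference: 2.2693 − 2.5365 = -0.2672 W/m².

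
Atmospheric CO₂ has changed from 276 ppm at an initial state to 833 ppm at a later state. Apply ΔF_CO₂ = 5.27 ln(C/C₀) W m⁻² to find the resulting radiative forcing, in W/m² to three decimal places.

ΔF = 5.821 W/m²

CO₂: 5.27 × ln(833/276) = 5.27 × ln(3.01812) = 5.27 × 1.10463 = 5.8214 W/m².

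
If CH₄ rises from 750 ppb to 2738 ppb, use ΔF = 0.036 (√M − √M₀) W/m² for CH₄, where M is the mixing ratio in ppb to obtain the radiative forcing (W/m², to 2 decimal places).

CH₄: 0.036 × (√2738 − √750) = 0.036 × (52.3259 − 27.3861) = 0.036 × 24.9398 = 0.8978 W/m².

ΔF = 0.90 W/m²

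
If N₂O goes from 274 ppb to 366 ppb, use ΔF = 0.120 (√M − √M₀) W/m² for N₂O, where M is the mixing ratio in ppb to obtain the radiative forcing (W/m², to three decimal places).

ΔF = 0.309 W/m²

N₂O: 0.120 × (√366 − √274) = 0.120 × (19.1311 − 16.5529) = 0.120 × 2.5782 = 0.3094 W/m².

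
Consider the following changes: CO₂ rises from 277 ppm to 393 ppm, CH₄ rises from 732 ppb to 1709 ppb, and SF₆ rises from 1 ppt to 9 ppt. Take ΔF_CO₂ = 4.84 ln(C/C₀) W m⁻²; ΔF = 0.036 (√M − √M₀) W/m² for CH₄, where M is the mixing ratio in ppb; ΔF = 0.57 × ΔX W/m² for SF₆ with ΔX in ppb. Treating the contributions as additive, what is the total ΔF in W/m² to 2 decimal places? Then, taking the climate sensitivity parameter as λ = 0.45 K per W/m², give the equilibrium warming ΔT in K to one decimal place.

CO₂: 4.84 × ln(393/277) = 4.84 × ln(1.41877) = 4.84 × 0.34979 = 1.6930 W/m².
CH₄: 0.036 × (√1709 − √732) = 0.036 × (41.3401 − 27.0555) = 0.036 × 14.2846 = 0.5142 W/m².
SF₆: Δ = 9 − 1 = 8 ppt = 0.008 ppb; ΔF = 0.57 × 0.008 = 0.0046 W/m².
Total ΔF = 1.6930 + 0.5142 + 0.0046 = 2.2118 W/m².
ΔT = λ ΔF = 0.45 × 2.21 = 0.9945 K.

ΔF = 2.21 W/m²; ΔT = 1.0 K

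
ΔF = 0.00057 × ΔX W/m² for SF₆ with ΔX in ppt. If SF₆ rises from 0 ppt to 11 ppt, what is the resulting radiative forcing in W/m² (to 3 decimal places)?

SF₆: ΔF = 0.00057 × (11 − 0) = 0.00057 × 11 = 0.0063 W/m².

ΔF = 0.006 W/m²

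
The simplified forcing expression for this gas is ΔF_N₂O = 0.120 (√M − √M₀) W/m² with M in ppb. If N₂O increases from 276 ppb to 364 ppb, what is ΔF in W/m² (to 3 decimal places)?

ΔF = 0.296 W/m²

N₂O: 0.120 × (√364 − √276) = 0.120 × (19.0788 − 16.6132) = 0.120 × 2.4656 = 0.2959 W/m².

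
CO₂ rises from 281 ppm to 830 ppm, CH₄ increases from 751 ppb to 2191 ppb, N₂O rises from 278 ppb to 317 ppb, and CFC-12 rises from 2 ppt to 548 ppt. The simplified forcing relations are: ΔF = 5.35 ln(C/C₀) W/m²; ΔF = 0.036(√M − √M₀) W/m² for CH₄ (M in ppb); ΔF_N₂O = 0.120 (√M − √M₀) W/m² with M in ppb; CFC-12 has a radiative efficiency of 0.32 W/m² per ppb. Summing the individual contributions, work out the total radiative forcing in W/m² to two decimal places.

ΔF = 6.80 W/m²

CO₂: 5.35 × ln(830/281) = 5.35 × ln(2.95374) = 5.35 × 1.08307 = 5.7944 W/m².
CH₄: 0.036 × (√2191 − √751) = 0.036 × (46.8081 − 27.4044) = 0.036 × 19.4037 = 0.6985 W/m².
N₂O: 0.120 × (√317 − √278) = 0.120 × (17.8045 − 16.6733) = 0.120 × 1.1312 = 0.1357 W/m².
CFC-12: Δ = 548 − 2 = 546 ppt = 0.546 ppb; ΔF = 0.32 × 0.546 = 0.1747 W/m².
Total ΔF = 5.7944 + 0.6985 + 0.1357 + 0.1747 = 6.8033 W/m².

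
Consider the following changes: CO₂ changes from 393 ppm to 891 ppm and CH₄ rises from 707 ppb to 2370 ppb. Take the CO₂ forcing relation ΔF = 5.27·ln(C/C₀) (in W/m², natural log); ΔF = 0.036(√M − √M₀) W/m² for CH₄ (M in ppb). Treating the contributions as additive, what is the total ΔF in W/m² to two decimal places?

ΔF = 5.11 W/m²

CO₂: 5.27 × ln(891/393) = 5.27 × ln(2.26718) = 5.27 × 0.81854 = 4.3137 W/m².
CH₄: 0.036 × (√2370 − √707) = 0.036 × (48.6826 − 26.5895) = 0.036 × 22.0931 = 0.7954 W/m².
Total ΔF = 4.3137 + 0.7954 = 5.1091 W/m².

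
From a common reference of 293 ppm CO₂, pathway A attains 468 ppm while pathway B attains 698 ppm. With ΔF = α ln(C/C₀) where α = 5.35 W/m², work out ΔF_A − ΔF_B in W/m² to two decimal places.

ΔF_A − ΔF_B = -2.14 W/m²

ΔF_A = 5.35 ln(468/293) = 5.35 × 0.46830 = 2.5054 W/m².
ΔF_B = 5.35 ln(698/293) = 5.35 × 0.86805 = 4.6441 W/m².
Difference: 2.5054 − 4.6441 = -2.1387 W/m².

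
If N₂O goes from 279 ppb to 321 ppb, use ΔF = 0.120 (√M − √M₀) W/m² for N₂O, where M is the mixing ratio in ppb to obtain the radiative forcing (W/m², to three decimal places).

ΔF = 0.146 W/m²

N₂O: 0.120 × (√321 − √279) = 0.120 × (17.9165 − 16.7033) = 0.120 × 1.2132 = 0.1456 W/m².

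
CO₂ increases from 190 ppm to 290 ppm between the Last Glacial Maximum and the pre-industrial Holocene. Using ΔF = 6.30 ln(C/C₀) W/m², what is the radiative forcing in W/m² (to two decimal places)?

ΔF = 2.66 W/m²

CO₂ absorption bands are partially saturated, so forcing scales with the logarithm of the concentration ratio.
CO₂: 6.30 × ln(290/190) = 6.30 × ln(1.52632) = 6.30 × 0.42286 = 2.6640 W/m².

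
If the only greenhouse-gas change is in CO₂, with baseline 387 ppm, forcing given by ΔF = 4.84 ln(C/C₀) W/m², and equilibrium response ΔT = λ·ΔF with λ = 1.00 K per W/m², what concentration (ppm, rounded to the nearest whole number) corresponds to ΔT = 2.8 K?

Required forcing: ΔF = ΔT/λ = 2.8/1.00 = 2.8000 W/m².
Then ln(C/387) = ΔF/4.84 = 2.8000/4.84 = 0.57851.
So C = 387 × e^0.57851 = 387 × 1.78338 = 690.17 ppm.

C ≈ 690 ppm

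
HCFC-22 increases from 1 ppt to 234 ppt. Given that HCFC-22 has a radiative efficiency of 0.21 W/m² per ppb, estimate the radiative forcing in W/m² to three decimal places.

HCFC-22: Δ = 234 − 1 = 233 ppt = 0.233 ppb; ΔF = 0.21 × 0.233 = 0.0489 W/m².

ΔF = 0.049 W/m²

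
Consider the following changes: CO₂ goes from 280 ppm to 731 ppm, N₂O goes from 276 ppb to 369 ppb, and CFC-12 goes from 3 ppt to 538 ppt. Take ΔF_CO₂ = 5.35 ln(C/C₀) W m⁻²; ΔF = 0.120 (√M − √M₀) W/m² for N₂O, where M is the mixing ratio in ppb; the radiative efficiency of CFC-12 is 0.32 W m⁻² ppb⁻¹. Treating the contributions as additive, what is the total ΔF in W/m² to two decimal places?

ΔF = 5.62 W/m²

CO₂: 5.35 × ln(731/280) = 5.35 × ln(2.61071) = 5.35 × 0.95962 = 5.1340 W/m².
N₂O: 0.120 × (√369 − √276) = 0.120 × (19.2094 − 16.6132) = 0.120 × 2.5962 = 0.3115 W/m².
CFC-12: Δ = 538 − 3 = 535 ppt = 0.535 ppb; ΔF = 0.32 × 0.535 = 0.1712 W/m².
Total ΔF = 5.1340 + 0.3115 + 0.1712 = 5.6167 W/m².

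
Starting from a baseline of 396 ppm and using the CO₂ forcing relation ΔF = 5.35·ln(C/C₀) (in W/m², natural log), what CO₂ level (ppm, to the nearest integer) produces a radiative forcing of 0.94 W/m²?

Set 5.35 ln(C/396) = 0.94, so ln(C/396) = 0.94/5.35 = 0.17570.
Then C/396 = e^0.17570 = 1.19208, giving C = 396 × 1.19208 = 472.06 ppm.

C ≈ 472 ppm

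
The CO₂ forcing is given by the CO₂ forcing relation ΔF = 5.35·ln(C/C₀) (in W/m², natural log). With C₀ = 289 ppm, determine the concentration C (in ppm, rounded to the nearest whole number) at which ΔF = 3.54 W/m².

Set 5.35 ln(C/289) = 3.54, so ln(C/289) = 3.54/5.35 = 0.66168.
Then C/289 = e^0.66168 = 1.93805, giving C = 289 × 1.93805 = 560.10 ppm.

C ≈ 560 ppm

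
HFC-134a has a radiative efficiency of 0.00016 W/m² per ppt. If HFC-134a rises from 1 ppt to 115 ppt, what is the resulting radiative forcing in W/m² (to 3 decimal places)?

ΔF = 0.018 W/m²

HFC-134a: ΔF = 0.00016 × (115 − 1) = 0.00016 × 114 = 0.0182 W/m².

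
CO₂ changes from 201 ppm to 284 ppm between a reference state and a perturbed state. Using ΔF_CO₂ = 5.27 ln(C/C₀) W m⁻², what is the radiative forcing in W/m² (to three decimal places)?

CO₂: 5.27 × ln(284/201) = 5.27 × ln(1.41294) = 5.27 × 0.34567 = 1.8217 W/m².

ΔF = 1.822 W/m²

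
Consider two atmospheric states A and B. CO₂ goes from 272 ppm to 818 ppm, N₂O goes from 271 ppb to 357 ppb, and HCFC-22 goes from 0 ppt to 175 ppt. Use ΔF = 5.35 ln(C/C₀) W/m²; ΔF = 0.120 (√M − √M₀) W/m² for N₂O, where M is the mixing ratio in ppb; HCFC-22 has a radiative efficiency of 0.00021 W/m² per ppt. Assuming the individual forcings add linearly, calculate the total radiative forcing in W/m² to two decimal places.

ΔF = 6.22 W/m²

CO₂: 5.35 × ln(818/272) = 5.35 × ln(3.00735) = 5.35 × 1.10106 = 5.8907 W/m².
N₂O: 0.120 × (√357 − √271) = 0.120 × (18.8944 − 16.4621) = 0.120 × 2.4323 = 0.2919 W/m².
HCFC-22: ΔF = 0.00021 × (175 − 0) = 0.00021 × 175 = 0.0368 W/m².
Total ΔF = 5.8907 + 0.2919 + 0.0368 = 6.2194 W/m².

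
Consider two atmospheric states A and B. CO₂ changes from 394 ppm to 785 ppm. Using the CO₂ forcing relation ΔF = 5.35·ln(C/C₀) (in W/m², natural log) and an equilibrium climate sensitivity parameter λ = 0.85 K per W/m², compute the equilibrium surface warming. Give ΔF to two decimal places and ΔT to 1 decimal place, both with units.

CO₂: 5.35 × ln(785/394) = 5.35 × ln(1.99239) = 5.35 × 0.68933 = 3.6879 W/m².
ΔT = λ ΔF = 0.85 × 3.69 = 3.1365 K.

ΔF = 3.69 W/m²; ΔT = 3.1 K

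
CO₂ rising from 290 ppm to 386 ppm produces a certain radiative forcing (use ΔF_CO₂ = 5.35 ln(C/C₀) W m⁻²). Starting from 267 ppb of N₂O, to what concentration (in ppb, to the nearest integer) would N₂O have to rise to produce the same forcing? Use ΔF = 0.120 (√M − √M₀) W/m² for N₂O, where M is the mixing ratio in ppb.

M ≈ 846 ppb

CO₂ forcing: 5.35 × ln(386/290) = 5.35 × 0.285956 = 1.52986 W/m².
Set 0.120(√M − √267) = 1.52986: √M = 1.52986/0.120 + √267 = 12.7488 + 16.3401 = 29.0889.
M = (29.0889)² = 846.16 ppb.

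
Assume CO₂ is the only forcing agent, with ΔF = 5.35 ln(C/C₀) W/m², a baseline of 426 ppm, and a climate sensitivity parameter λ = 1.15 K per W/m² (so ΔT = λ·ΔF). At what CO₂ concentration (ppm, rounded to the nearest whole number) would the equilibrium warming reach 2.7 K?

Required forcing: ΔF = ΔT/λ = 2.7/1.15 = 2.3478 W/m².
Then ln(C/426) = ΔF/5.35 = 2.3478/5.35 = 0.43884.
So C = 426 × e^0.43884 = 426 × 1.55091 = 660.69 ppm.

C ≈ 661 ppm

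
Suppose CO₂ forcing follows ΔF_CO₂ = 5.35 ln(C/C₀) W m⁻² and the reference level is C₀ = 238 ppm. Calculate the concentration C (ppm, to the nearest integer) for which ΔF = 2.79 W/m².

Set 5.35 ln(C/238) = 2.79, so ln(C/238) = 2.79/5.35 = 0.52150.
Then C/238 = e^0.52150 = 1.68455, giving C = 238 × 1.68455 = 400.92 ppm.

C ≈ 401 ppm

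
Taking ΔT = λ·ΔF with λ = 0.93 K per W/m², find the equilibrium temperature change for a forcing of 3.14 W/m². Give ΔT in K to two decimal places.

ΔT = 2.92 K

ΔT = λ ΔF = 0.93 × 3.14 = 2.9202 K.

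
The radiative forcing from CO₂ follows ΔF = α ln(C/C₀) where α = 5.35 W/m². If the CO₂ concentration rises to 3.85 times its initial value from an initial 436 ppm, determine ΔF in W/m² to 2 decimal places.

ΔF = 7.21 W/m²

ΔF = 5.35 × ln(3.85) = 5.35 × 1.34807 = 7.2122 W/m².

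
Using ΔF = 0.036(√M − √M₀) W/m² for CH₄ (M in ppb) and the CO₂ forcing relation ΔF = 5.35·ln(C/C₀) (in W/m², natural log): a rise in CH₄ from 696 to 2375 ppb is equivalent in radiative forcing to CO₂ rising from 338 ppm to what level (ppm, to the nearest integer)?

C ≈ 393 ppm

CH₄ forcing: 0.036 × (√2375 − √696) = 0.036 × (48.7340 − 26.3818) = 0.036 × 22.3522 = 0.80468 W/m².
Set 5.35 ln(C/338) = 0.80468: ln(C/338) = 0.80468/5.35 = 0.15041, so C = 338 × e^0.15041 = 338 × 1.16231 = 392.86 ppm.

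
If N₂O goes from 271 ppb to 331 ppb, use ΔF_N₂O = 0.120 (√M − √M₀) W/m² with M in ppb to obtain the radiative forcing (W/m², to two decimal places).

ΔF = 0.21 W/m²

N₂O: 0.120 × (√331 − √271) = 0.120 × (18.1934 − 16.4621) = 0.120 × 1.7313 = 0.2078 W/m².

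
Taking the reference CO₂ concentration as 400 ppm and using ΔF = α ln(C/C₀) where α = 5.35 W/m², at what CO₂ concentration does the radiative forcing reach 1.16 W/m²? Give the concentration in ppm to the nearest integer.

Set 5.35 ln(C/400) = 1.16, so ln(C/400) = 1.16/5.35 = 0.21682.
Then C/400 = e^0.21682 = 1.24212, giving C = 400 × 1.24212 = 496.85 ppm.

C ≈ 497 ppm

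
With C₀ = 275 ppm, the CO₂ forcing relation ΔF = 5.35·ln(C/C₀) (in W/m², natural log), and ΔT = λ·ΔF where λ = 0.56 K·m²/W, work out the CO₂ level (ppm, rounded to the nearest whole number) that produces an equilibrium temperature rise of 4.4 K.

C ≈ 1194 ppm

Required forcing: ΔF = ΔT/λ = 4.4/0.56 = 7.8571 W/m².
Then ln(C/275) = ΔF/5.35 = 7.8571/5.35 = 1.46862.
So C = 275 × e^1.46862 = 275 × 4.34324 = 1194.39 ppm.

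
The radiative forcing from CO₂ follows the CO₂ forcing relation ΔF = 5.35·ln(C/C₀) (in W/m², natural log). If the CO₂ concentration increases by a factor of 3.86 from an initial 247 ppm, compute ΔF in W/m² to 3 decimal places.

ΔF = 7.226 W/m²

ΔF = 5.35 × ln(3.86) = 5.35 × 1.35067 = 7.2261 W/m².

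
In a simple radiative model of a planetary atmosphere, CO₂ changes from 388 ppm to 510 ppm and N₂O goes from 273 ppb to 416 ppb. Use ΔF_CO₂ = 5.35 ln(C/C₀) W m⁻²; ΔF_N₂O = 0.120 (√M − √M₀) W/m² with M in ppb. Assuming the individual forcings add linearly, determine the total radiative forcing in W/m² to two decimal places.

CO₂: 5.35 × ln(510/388) = 5.35 × ln(1.31443) = 5.35 × 0.27340 = 1.4627 W/m².
N₂O: 0.120 × (√416 − √273) = 0.120 × (20.3961 − 16.5227) = 0.120 × 3.8734 = 0.4648 W/m².
Total ΔF = 1.4627 + 0.4648 = 1.9275 W/m².

ΔF = 1.93 W/m²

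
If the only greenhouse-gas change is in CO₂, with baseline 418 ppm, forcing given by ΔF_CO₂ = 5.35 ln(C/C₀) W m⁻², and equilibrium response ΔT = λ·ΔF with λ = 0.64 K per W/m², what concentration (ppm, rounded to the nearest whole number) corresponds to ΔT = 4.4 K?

C ≈ 1511 ppm

Required forcing: ΔF = ΔT/λ = 4.4/0.64 = 6.8750 W/m².
Then ln(C/418) = ΔF/5.35 = 6.8750/5.35 = 1.28505.
So C = 418 × e^1.28505 = 418 × 3.61485 = 1511.01 ppm.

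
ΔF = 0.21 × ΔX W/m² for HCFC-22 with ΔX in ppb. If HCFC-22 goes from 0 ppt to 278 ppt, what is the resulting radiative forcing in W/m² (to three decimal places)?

ΔF = 0.058 W/m²

HCFC-22: Δ = 278 − 0 = 278 ppt = 0.278 ppb; ΔF = 0.21 × 0.278 = 0.0584 W/m².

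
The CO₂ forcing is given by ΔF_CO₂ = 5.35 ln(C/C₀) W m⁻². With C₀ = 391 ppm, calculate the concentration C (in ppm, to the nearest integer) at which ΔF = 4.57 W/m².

Set 5.35 ln(C/391) = 4.57, so ln(C/391) = 4.57/5.35 = 0.85421.
Then C/391 = e^0.85421 = 2.34952, giving C = 391 × 2.34952 = 918.66 ppm.

C ≈ 919 ppm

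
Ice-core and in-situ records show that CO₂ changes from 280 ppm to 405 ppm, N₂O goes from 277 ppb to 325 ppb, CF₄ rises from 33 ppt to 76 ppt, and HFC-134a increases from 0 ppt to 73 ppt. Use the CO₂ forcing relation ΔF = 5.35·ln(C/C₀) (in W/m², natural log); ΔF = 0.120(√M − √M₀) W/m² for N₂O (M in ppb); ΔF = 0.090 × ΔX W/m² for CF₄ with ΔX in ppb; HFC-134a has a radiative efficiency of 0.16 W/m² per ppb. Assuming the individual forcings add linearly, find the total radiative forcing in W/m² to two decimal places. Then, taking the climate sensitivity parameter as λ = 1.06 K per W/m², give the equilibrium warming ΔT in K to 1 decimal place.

CO₂: 5.35 × ln(405/280) = 5.35 × ln(1.44643) = 5.35 × 0.36910 = 1.9747 W/m².
N₂O: 0.120 × (√325 − √277) = 0.120 × (18.0278 − 16.6433) = 0.120 × 1.3845 = 0.1661 W/m².
CF₄: Δ = 76 − 33 = 43 ppt = 0.043 ppb; ΔF = 0.090 × 0.043 = 0.0039 W/m².
HFC-134a: Δ = 73 − 0 = 73 ppt = 0.073 ppb; ΔF = 0.16 × 0.073 = 0.0117 W/m².
Total ΔF = 1.9747 + 0.1661 + 0.0039 + 0.0117 = 2.1564 W/m².
ΔT = λ ΔF = 1.06 × 2.16 = 2.2896 K.

ΔF = 2.16 W/m²; ΔT = 2.3 K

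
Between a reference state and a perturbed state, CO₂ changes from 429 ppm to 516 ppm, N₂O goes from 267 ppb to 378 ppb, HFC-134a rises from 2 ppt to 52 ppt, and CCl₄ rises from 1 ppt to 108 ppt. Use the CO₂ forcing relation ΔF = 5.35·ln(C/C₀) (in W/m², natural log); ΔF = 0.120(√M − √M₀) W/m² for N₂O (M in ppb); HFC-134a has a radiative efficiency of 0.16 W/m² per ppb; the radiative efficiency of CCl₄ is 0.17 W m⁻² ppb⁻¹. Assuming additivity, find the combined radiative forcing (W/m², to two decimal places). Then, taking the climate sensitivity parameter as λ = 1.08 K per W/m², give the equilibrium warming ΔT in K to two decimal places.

ΔF = 1.39 W/m²; ΔT = 1.50 K

CO₂: 5.35 × ln(516/429) = 5.35 × ln(1.20280) = 5.35 × 0.18465 = 0.9879 W/m².
N₂O: 0.120 × (√378 − √267) = 0.120 × (19.4422 − 16.3401) = 0.120 × 3.1021 = 0.3723 W/m².
HFC-134a: Δ = 52 − 2 = 50 ppt = 0.050 ppb; ΔF = 0.16 × 0.050 = 0.0080 W/m².
CCl₄: Δ = 108 − 1 = 107 ppt = 0.107 ppb; ΔF = 0.17 × 0.107 = 0.0182 W/m².
Total ΔF = 0.9879 + 0.3723 + 0.0080 + 0.0182 = 1.3864 W/m².
ΔT = λ ΔF = 1.08 × 1.39 = 1.5012 K.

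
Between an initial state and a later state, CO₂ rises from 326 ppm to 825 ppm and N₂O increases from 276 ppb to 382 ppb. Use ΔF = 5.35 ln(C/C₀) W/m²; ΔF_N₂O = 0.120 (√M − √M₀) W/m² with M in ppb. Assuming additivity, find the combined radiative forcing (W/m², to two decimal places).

CO₂: 5.35 × ln(825/326) = 5.35 × ln(2.53067) = 5.35 × 0.92848 = 4.9674 W/m².
N₂O: 0.120 × (√382 − √276) = 0.120 × (19.5448 − 16.6132) = 0.120 × 2.9316 = 0.3518 W/m².
Total ΔF = 4.9674 + 0.3518 = 5.3192 W/m².

ΔF = 5.32 W/m²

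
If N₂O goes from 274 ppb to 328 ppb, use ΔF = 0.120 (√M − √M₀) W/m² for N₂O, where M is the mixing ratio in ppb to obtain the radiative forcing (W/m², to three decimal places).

N₂O: 0.120 × (√328 − √274) = 0.120 × (18.1108 − 16.5529) = 0.120 × 1.5579 = 0.1869 W/m².

ΔF = 0.187 W/m²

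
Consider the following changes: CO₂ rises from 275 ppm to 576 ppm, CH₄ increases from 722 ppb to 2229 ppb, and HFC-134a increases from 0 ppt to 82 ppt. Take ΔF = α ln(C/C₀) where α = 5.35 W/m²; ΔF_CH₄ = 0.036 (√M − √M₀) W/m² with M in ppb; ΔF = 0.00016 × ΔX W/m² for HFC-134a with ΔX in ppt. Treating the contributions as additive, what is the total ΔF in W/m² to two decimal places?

ΔF = 4.70 W/m²

CO₂: 5.35 × ln(576/275) = 5.35 × ln(2.09455) = 5.35 × 0.73934 = 3.9555 W/m².
CH₄: 0.036 × (√2229 − √722) = 0.036 × (47.2123 − 26.8701) = 0.036 × 20.3422 = 0.7323 W/m².
HFC-134a: ΔF = 0.00016 × (82 − 0) = 0.00016 × 82 = 0.0131 W/m².
Total ΔF = 3.9555 + 0.7323 + 0.0131 = 4.7009 W/m².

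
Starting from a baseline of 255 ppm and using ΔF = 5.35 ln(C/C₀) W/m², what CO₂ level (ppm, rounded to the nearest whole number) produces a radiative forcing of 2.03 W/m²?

Set 5.35 ln(C/255) = 2.03, so ln(C/255) = 2.03/5.35 = 0.37944.
Then C/255 = e^0.37944 = 1.46147, giving C = 255 × 1.46147 = 372.67 ppm.

C ≈ 373 ppm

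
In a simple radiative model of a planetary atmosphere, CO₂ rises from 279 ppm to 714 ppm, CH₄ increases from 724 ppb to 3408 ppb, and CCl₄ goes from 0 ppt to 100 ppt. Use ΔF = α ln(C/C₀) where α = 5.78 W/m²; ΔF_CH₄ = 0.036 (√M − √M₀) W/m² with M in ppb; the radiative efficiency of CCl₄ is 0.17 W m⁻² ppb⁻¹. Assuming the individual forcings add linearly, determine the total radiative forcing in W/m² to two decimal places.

CO₂: 5.78 × ln(714/279) = 5.78 × ln(2.55914) = 5.78 × 0.93967 = 5.4313 W/m².
CH₄: 0.036 × (√3408 − √724) = 0.036 × (58.3781 − 26.9072) = 0.036 × 31.4709 = 1.1330 W/m².
CCl₄: Δ = 100 − 0 = 100 ppt = 0.100 ppb; ΔF = 0.17 × 0.100 = 0.0170 W/m².
Total ΔF = 5.4313 + 1.1330 + 0.0170 = 6.5813 W/m².

ΔF = 6.58 W/m²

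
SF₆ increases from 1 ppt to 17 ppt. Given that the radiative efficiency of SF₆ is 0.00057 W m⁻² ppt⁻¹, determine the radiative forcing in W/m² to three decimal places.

ΔF = 0.009 W/m²

SF₆: ΔF = 0.00057 × (17 − 1) = 0.00057 × 16 = 0.0091 W/m².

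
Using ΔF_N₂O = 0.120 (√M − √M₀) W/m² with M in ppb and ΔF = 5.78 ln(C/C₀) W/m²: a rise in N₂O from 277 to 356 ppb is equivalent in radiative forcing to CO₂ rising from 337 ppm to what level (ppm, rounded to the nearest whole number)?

N₂O forcing: 0.120 × (√356 − √277) = 0.120 × (18.8680 − 16.6433) = 0.120 × 2.2247 = 0.26696 W/m².
Set 5.78 ln(C/337) = 0.26696: ln(C/337) = 0.26696/5.78 = 0.04619, so C = 337 × e^0.04619 = 337 × 1.04727 = 352.93 ppm.

C ≈ 353 ppm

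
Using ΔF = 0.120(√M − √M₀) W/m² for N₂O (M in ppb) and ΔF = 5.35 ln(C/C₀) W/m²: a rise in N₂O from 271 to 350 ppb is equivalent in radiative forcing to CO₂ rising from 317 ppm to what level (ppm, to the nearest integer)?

C ≈ 333 ppm

N₂O forcing: 0.120 × (√350 − √271) = 0.120 × (18.7083 − 16.4621) = 0.120 × 2.2462 = 0.26954 W/m².
Set 5.35 ln(C/317) = 0.26954: ln(C/317) = 0.26954/5.35 = 0.05038, so C = 317 × e^0.05038 = 317 × 1.05167 = 333.38 ppm.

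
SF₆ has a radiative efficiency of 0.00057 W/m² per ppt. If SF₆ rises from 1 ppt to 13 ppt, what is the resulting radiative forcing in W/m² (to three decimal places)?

ΔF = 0.007 W/m²

SF₆: ΔF = 0.00057 × (13 − 1) = 0.00057 × 12 = 0.0068 W/m².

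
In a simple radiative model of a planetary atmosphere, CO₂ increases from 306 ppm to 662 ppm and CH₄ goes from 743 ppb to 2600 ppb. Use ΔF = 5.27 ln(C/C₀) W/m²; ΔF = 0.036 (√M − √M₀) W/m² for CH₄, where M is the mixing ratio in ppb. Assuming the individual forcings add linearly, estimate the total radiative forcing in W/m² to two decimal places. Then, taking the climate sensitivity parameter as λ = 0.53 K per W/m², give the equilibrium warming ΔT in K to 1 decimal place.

ΔF = 4.92 W/m²; ΔT = 2.6 K

CO₂: 5.27 × ln(662/306) = 5.27 × ln(2.16340) = 5.27 × 0.77168 = 4.0668 W/m².
CH₄: 0.036 × (√2600 − √743) = 0.036 × (50.9902 − 27.2580) = 0.036 × 23.7322 = 0.8544 W/m².
Total ΔF = 4.0668 + 0.8544 = 4.9212 W/m².
ΔT = λ ΔF = 0.53 × 4.92 = 2.6076 K.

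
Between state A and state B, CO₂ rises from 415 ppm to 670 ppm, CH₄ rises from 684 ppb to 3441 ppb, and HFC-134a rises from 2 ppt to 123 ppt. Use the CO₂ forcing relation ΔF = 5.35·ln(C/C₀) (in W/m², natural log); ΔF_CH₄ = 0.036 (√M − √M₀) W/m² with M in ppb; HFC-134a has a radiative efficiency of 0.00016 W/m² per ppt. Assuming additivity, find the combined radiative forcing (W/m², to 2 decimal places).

CO₂: 5.35 × ln(670/415) = 5.35 × ln(1.61446) = 5.35 × 0.47900 = 2.5627 W/m².
CH₄: 0.036 × (√3441 − √684) = 0.036 × (58.6600 − 26.1534) = 0.036 × 32.5066 = 1.1702 W/m².
HFC-134a: ΔF = 0.00016 × (123 − 2) = 0.00016 × 121 = 0.0194 W/m².
Total ΔF = 2.5627 + 1.1702 + 0.0194 = 3.7523 W/m².

ΔF = 3.75 W/m²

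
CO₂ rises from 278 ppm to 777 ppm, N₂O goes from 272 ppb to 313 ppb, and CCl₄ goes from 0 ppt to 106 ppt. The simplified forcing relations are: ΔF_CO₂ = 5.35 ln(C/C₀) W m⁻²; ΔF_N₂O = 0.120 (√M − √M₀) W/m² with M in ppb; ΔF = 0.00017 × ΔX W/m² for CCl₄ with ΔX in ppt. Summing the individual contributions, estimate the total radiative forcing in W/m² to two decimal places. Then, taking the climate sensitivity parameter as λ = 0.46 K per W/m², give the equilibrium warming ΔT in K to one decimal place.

ΔF = 5.66 W/m²; ΔT = 2.6 K

CO₂: 5.35 × ln(777/278) = 5.35 × ln(2.79496) = 5.35 × 1.02782 = 5.4988 W/m².
N₂O: 0.120 × (√313 − √272) = 0.120 × (17.6918 − 16.4924) = 0.120 × 1.1994 = 0.1439 W/m².
CCl₄: ΔF = 0.00017 × (106 − 0) = 0.00017 × 106 = 0.0180 W/m².
Total ΔF = 5.4988 + 0.1439 + 0.0180 = 5.6607 W/m².
ΔT = λ ΔF = 0.46 × 5.66 = 2.6036 K.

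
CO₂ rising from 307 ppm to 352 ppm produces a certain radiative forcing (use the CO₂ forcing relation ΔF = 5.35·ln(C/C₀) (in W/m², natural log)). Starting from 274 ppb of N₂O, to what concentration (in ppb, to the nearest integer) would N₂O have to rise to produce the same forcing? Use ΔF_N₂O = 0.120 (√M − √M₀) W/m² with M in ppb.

M ≈ 513 ppb

CO₂ forcing: 5.35 × ln(352/307) = 5.35 × 0.136783 = 0.73179 W/m².
Set 0.120(√M − √274) = 0.73179: √M = 0.73179/0.120 + √274 = 6.0983 + 16.5529 = 22.6512.
M = (22.6512)² = 513.08 ppb.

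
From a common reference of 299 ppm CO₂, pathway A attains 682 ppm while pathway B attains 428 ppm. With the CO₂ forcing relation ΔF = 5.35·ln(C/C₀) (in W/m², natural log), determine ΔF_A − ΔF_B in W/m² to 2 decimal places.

ΔF_A = 5.35 ln(682/299) = 5.35 × 0.82459 = 4.4116 W/m².
ΔF_B = 5.35 ln(428/299) = 5.35 × 0.35868 = 1.9189 W/m².
Difference: 4.4116 − 1.9189 = 2.4927 W/m².

ΔF_A − ΔF_B = 2.49 W/m²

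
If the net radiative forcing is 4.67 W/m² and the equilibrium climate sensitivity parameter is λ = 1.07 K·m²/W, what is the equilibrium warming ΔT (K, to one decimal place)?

ΔT = 5.0 K

ΔT = λ ΔF = 1.07 × 4.67 = 4.9969 K.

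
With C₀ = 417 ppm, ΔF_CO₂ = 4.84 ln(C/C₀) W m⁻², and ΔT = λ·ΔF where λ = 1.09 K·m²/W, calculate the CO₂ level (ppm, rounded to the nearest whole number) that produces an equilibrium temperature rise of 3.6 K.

C ≈ 825 ppm

Required forcing: ΔF = ΔT/λ = 3.6/1.09 = 3.3028 W/m².
Then ln(C/417) = ΔF/4.84 = 3.3028/4.84 = 0.68240.
So C = 417 × e^0.68240 = 417 × 1.97862 = 825.08 ppm.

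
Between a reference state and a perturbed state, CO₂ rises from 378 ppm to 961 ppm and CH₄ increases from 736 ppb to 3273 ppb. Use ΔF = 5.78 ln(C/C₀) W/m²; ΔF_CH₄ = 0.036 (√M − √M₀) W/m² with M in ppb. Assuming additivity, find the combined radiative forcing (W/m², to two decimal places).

ΔF = 6.48 W/m²

CO₂: 5.78 × ln(961/378) = 5.78 × ln(2.54233) = 5.78 × 0.93308 = 5.3932 W/m².
CH₄: 0.036 × (√3273 − √736) = 0.036 × (57.2101 − 27.1293) = 0.036 × 30.0808 = 1.0829 W/m².
Total ΔF = 5.3932 + 1.0829 = 6.4761 W/m².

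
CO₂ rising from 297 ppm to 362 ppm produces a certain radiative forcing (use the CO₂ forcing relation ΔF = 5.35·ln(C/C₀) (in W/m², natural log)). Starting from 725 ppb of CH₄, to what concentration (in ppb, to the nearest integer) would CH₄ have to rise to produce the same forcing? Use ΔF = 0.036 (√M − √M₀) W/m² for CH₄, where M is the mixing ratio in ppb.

CO₂ forcing: 5.35 × ln(362/297) = 5.35 × 0.197912 = 1.05883 W/m².
Set 0.036(√M − √725) = 1.05883: √M = 1.05883/0.036 + √725 = 29.4119 + 26.9258 = 56.3377.
M = (56.3377)² = 3173.94 ppb.

M ≈ 3174 ppb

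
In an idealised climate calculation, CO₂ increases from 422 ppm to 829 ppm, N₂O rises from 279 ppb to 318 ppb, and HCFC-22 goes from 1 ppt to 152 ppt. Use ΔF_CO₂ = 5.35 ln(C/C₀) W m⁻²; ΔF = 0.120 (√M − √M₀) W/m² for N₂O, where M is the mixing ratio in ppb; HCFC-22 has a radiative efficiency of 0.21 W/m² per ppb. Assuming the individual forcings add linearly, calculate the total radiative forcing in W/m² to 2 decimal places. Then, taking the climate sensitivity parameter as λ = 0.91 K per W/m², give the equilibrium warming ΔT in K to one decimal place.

ΔF = 3.78 W/m²; ΔT = 3.4 K

CO₂: 5.35 × ln(829/422) = 5.35 × ln(1.96445) = 5.35 × 0.67521 = 3.6124 W/m².
N₂O: 0.120 × (√318 − √279) = 0.120 × (17.8326 − 16.7033) = 0.120 × 1.1293 = 0.1355 W/m².
HCFC-22: Δ = 152 − 1 = 151 ppt = 0.151 ppb; ΔF = 0.21 × 0.151 = 0.0317 W/m².
Total ΔF = 3.6124 + 0.1355 + 0.0317 = 3.7796 W/m².
ΔT = λ ΔF = 0.91 × 3.78 = 3.4398 K.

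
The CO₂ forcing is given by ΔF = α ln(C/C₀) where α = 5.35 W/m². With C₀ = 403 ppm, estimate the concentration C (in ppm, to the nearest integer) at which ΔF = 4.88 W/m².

C ≈ 1003 ppm

Set 5.35 ln(C/403) = 4.88, so ln(C/403) = 4.88/5.35 = 0.91215.
Then C/403 = e^0.91215 = 2.48967, giving C = 403 × 2.48967 = 1003.34 ppm.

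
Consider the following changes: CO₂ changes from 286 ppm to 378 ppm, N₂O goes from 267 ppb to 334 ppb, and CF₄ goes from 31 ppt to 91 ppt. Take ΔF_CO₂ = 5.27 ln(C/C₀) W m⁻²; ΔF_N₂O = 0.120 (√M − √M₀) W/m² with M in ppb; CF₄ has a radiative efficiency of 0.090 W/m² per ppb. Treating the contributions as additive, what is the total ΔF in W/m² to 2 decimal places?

ΔF = 1.71 W/m²

CO₂: 5.27 × ln(378/286) = 5.27 × ln(1.32168) = 5.27 × 0.27890 = 1.4698 W/m².
N₂O: 0.120 × (√334 − √267) = 0.120 × (18.2757 − 16.3401) = 0.120 × 1.9356 = 0.2323 W/m².
CF₄: Δ = 91 − 31 = 60 ppt = 0.060 ppb; ΔF = 0.090 × 0.060 = 0.0054 W/m².
Total ΔF = 1.4698 + 0.2323 + 0.0054 = 1.7075 W/m².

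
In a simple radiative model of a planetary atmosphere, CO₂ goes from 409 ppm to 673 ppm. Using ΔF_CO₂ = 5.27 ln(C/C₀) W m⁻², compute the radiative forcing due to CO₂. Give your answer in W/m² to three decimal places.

ΔF = 2.625 W/m²

CO₂ absorption bands are partially saturated, so forcing scales with the logarithm of the concentration ratio.
CO₂: 5.27 × ln(673/409) = 5.27 × ln(1.64548) = 5.27 × 0.49803 = 2.6246 W/m².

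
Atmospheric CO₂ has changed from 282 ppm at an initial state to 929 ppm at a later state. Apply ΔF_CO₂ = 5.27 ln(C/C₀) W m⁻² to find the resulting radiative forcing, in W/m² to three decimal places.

ΔF = 6.283 W/m²

CO₂ absorption bands are partially saturated, so forcing scales with the logarithm of the concentration ratio.
CO₂: 5.27 × ln(929/282) = 5.27 × ln(3.29433) = 5.27 × 1.19220 = 6.2829 W/m².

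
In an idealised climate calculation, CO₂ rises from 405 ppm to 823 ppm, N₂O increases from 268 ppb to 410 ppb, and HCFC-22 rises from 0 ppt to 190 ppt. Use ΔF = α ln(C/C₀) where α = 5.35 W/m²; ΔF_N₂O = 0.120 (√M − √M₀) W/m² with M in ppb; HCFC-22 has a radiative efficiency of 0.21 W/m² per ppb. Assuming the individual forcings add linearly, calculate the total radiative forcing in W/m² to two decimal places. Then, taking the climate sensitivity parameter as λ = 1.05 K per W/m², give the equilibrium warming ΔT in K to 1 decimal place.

ΔF = 4.30 W/m²; ΔT = 4.5 K

CO₂: 5.35 × ln(823/405) = 5.35 × ln(2.03210) = 5.35 × 0.70907 = 3.7935 W/m².
N₂O: 0.120 × (√410 − √268) = 0.120 × (20.2485 − 16.3707) = 0.120 × 3.8778 = 0.4653 W/m².
HCFC-22: Δ = 190 − 0 = 190 ppt = 0.190 ppb; ΔF = 0.21 × 0.190 = 0.0399 W/m².
Total ΔF = 3.7935 + 0.4653 + 0.0399 = 4.2987 W/m².
ΔT = λ ΔF = 1.05 × 4.30 = 4.5150 K.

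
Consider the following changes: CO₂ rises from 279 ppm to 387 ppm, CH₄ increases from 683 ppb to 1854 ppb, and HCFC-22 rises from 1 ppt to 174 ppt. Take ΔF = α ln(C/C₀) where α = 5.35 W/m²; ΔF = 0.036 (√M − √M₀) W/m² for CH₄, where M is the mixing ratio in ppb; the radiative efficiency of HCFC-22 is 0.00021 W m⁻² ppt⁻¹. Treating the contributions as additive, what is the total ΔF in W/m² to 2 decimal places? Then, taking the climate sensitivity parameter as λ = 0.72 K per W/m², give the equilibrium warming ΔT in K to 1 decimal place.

ΔF = 2.40 W/m²; ΔT = 1.7 K

CO₂: 5.35 × ln(387/279) = 5.35 × ln(1.38710) = 5.35 × 0.32722 = 1.7506 W/m².
CH₄: 0.036 × (√1854 − √683) = 0.036 × (43.0581 − 26.1343) = 0.036 × 16.9238 = 0.6093 W/m².
HCFC-22: ΔF = 0.00021 × (174 − 1) = 0.00021 × 173 = 0.0363 W/m².
Total ΔF = 1.7506 + 0.6093 + 0.0363 = 2.3962 W/m².
ΔT = λ ΔF = 0.72 × 2.40 = 1.7280 K.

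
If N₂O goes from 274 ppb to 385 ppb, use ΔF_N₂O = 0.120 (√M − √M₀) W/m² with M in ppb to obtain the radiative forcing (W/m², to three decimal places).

ΔF = 0.368 W/m²

N₂O: 0.120 × (√385 − √274) = 0.120 × (19.6214 − 16.5529) = 0.120 × 3.0685 = 0.3682 W/m².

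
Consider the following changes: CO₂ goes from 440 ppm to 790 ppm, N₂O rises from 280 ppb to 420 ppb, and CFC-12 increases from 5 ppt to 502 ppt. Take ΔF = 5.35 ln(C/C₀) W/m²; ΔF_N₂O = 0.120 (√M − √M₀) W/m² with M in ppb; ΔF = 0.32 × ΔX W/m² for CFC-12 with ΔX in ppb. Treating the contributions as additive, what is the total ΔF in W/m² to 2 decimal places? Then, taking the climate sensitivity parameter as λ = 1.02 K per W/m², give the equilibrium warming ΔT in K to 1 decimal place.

ΔF = 3.74 W/m²; ΔT = 3.8 K

CO₂: 5.35 × ln(790/440) = 5.35 × ln(1.79545) = 5.35 × 0.58526 = 3.1311 W/m².
N₂O: 0.120 × (√420 − √280) = 0.120 × (20.4939 − 16.7332) = 0.120 × 3.7607 = 0.4513 W/m².
CFC-12: Δ = 502 − 5 = 497 ppt = 0.497 ppb; ΔF = 0.32 × 0.497 = 0.1590 W/m².
Total ΔF = 3.1311 + 0.4513 + 0.1590 = 3.7414 W/m².
ΔT = λ ΔF = 1.02 × 3.74 = 3.8148 K.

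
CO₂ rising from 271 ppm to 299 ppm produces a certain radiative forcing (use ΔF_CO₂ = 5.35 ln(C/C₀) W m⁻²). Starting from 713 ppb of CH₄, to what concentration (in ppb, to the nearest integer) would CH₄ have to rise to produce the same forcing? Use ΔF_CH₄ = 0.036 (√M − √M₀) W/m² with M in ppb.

M ≈ 1707 ppb

CO₂ forcing: 5.35 × ln(299/271) = 5.35 × 0.098325 = 0.52604 W/m².
Set 0.036(√M − √713) = 0.52604: √M = 0.52604/0.036 + √713 = 14.6122 + 26.7021 = 41.3143.
M = (41.3143)² = 1706.87 ppb.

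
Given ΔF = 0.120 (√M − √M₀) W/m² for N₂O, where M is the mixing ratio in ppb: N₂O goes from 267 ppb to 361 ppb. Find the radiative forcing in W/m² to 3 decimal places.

N₂O: 0.120 × (√361 − √267) = 0.120 × (19.0000 − 16.3401) = 0.120 × 2.6599 = 0.3192 W/m².

ΔF = 0.319 W/m²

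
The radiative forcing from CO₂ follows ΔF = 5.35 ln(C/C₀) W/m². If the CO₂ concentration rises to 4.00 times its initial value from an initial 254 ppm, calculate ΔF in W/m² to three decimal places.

Because the forcing depends only on the ratio C/C₀, the initial concentration does not enter.
ΔF = 5.35 × ln(4.00) = 5.35 × 1.38629 = 7.4167 W/m².

ΔF = 7.417 W/m²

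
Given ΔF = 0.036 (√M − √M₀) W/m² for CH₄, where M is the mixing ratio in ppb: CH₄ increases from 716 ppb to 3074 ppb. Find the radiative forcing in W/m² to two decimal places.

ΔF = 1.03 W/m²

CH₄: 0.036 × (√3074 − √716) = 0.036 × (55.4437 − 26.7582) = 0.036 × 28.6855 = 1.0327 W/m².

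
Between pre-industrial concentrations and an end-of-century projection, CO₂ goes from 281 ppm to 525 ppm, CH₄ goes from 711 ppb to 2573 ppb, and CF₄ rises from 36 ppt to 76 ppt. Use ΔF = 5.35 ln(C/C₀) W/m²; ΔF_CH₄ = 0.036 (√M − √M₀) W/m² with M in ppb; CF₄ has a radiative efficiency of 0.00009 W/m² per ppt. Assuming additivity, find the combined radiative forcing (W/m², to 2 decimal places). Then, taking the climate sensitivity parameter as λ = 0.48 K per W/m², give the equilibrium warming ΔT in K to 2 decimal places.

CO₂: 5.35 × ln(525/281) = 5.35 × ln(1.86833) = 5.35 × 0.62504 = 3.3440 W/m².
CH₄: 0.036 × (√2573 − √711) = 0.036 × (50.7247 − 26.6646) = 0.036 × 24.0601 = 0.8662 W/m².
CF₄: ΔF = 0.00009 × (76 − 36) = 0.00009 × 40 = 0.0036 W/m².
Total ΔF = 3.3440 + 0.8662 + 0.0036 = 4.2138 W/m².
ΔT = λ ΔF = 0.48 × 4.21 = 2.0208 K.

ΔF = 4.21 W/m²; ΔT = 2.02 K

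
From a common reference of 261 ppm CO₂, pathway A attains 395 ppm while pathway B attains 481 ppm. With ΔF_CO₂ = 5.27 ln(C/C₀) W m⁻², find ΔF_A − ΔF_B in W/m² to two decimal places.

ΔF_A − ΔF_B = -1.04 W/m²

ΔF_A = 5.27 ln(395/261) = 5.27 × 0.41437 = 2.1837 W/m².
ΔF_B = 5.27 ln(481/261) = 5.27 × 0.61135 = 3.2218 W/m².
Difference: 2.1837 − 3.2218 = -1.0381 W/m².
(Equivalently, ΔF_A − ΔF_B = 5.27 ln(395/481) = 5.27 × -0.19698 = -1.0381 W/m².)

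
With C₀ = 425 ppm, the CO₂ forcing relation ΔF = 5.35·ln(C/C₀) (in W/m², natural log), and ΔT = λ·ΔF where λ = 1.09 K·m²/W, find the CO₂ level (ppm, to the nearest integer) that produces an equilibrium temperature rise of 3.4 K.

C ≈ 761 ppm

Required forcing: ΔF = ΔT/λ = 3.4/1.09 = 3.1193 W/m².
Then ln(C/425) = ΔF/5.35 = 3.1193/5.35 = 0.58305.
So C = 425 × e^0.58305 = 425 × 1.79149 = 761.38 ppm.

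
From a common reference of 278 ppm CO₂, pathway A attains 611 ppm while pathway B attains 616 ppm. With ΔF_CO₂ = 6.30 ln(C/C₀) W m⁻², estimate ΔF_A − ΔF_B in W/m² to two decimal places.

ΔF_A = 6.30 ln(611/278) = 6.30 × 0.78748 = 4.9611 W/m².
ΔF_B = 6.30 ln(616/278) = 6.30 × 0.79563 = 5.0125 W/m².
Difference: 4.9611 − 5.0125 = -0.0514 W/m².

ΔF_A − ΔF_B = -0.05 W/m²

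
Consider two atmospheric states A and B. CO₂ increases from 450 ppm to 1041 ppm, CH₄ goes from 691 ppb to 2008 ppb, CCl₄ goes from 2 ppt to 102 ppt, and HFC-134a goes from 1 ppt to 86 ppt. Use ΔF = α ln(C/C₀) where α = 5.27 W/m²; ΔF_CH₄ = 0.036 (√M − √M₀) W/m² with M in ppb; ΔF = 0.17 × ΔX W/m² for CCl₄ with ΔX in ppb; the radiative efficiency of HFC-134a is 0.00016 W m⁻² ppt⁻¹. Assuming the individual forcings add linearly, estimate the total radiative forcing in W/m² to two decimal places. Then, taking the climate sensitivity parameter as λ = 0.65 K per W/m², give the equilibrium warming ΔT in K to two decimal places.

CO₂: 5.27 × ln(1041/450) = 5.27 × ln(2.31333) = 5.27 × 0.83869 = 4.4199 W/m².
CH₄: 0.036 × (√2008 − √691) = 0.036 × (44.8107 − 26.2869) = 0.036 × 18.5238 = 0.6669 W/m².
CCl₄: Δ = 102 − 2 = 100 ppt = 0.100 ppb; ΔF = 0.17 × 0.100 = 0.0170 W/m².
HFC-134a: ΔF = 0.00016 × (86 − 1) = 0.00016 × 85 = 0.0136 W/m².
Total ΔF = 4.4199 + 0.6669 + 0.0170 + 0.0136 = 5.1174 W/m².
ΔT = λ ΔF = 0.65 × 5.12 = 3.3280 K.

ΔF = 5.12 W/m²; ΔT = 3.33 K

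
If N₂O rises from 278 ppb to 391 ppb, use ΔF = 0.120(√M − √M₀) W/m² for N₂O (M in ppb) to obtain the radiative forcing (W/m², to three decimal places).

ΔF = 0.372 W/m²

N₂O: 0.120 × (√391 − √278) = 0.120 × (19.7737 − 16.6733) = 0.120 × 3.1004 = 0.3720 W/m².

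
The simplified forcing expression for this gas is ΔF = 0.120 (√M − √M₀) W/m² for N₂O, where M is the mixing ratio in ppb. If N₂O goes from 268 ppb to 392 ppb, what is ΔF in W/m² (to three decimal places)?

N₂O: 0.120 × (√392 − √268) = 0.120 × (19.7990 − 16.3707) = 0.120 × 3.4283 = 0.4114 W/m².

ΔF = 0.411 W/m²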